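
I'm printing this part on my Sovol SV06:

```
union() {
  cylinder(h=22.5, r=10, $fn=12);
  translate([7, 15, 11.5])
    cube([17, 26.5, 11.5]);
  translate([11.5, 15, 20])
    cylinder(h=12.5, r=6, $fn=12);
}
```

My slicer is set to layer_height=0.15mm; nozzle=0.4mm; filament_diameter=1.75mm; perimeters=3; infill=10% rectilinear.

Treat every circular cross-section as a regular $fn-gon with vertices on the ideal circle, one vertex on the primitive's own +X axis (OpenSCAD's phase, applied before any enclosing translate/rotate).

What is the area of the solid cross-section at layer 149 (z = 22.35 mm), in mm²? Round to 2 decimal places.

At z = 22.35 mm: the cylinder: section is a regular 12-gon, circumradius r=10 (area = (12/2)·10.000²·sin(360°/12) = 300.00 mm²); the cube at (7, 15) is present — its section is the full 17×26.5 rectangle (area 450.50 mm²); the cylinder at (11.5, 15): section is a regular 12-gon, circumradius r=6 (area = (12/2)·6.000²·sin(360°/12) = 108.00 mm²); Merging all regions: the regions partially overlap — summed areas 858.50 mm² minus the doubly-counted overlap 50.46 mm² gives 808.04 mm² — area = 808.04 mm². Overall, the cross-section has 2 separate islands. Net area = 808.04 mm².

808.04 mm²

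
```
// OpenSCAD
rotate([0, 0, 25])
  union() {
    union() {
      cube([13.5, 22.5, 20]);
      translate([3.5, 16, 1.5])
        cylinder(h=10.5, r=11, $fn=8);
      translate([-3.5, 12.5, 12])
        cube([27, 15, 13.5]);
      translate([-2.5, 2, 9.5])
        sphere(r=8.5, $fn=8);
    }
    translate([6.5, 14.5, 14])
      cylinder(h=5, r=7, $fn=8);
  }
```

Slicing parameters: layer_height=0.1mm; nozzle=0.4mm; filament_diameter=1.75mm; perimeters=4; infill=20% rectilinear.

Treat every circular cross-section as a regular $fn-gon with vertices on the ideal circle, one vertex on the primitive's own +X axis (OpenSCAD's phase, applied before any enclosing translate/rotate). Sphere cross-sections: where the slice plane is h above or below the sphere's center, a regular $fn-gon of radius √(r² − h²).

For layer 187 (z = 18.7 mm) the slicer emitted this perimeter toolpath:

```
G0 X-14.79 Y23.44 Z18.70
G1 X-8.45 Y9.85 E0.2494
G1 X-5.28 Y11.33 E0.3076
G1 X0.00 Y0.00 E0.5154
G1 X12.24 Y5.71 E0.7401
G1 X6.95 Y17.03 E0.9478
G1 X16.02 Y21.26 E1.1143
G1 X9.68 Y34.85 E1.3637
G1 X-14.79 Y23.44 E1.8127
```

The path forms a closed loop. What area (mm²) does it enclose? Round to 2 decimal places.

Apply the shoelace formula to the sequence of (X, Y) vertices; enclosed area = 573.59 mm².

573.59 mm²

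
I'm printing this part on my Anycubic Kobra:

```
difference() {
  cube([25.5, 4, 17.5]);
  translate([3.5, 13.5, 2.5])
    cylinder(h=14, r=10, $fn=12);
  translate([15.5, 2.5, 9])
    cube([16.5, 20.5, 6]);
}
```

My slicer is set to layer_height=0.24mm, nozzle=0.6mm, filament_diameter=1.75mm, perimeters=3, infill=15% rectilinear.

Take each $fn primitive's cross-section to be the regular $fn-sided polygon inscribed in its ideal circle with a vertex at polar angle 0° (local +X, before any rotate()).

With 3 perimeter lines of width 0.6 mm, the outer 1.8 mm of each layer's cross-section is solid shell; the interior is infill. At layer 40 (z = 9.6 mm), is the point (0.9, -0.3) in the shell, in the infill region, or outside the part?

At z = 9.6 mm: the cube (footprint 25.5×4) is included at this height; the r=10 cylinder at (3.5, 13.5) contributes a regular 12-gon of circumradius 10; the cube at (15.5, 2.5) (footprint 16.5×20.5) is included at this height; Subtracting the remaining from the first: starting from the 25.5×4 cube, the r=10 cylinder at (3.5, 13.5) partially overlaps it — only the 0.93 mm² overlap (of its 300.00 mm²) is removed, clipping the outline; the 16.5×20.5 cube at (15.5, 2.5) partially overlaps it — only the 15.00 mm² overlap (of its 338.25 mm²) is removed, clipping the outline — 1 connected region. Overall, the cross-section is a single solid region. The nearest boundary edge runs (25.50, 0.00)→(0.00, 0.00); distance from the point to it = 0.30 mm. The point is not inside any of the regions above, so it lies outside the cross-section (0.30 mm from the nearest boundary).

outside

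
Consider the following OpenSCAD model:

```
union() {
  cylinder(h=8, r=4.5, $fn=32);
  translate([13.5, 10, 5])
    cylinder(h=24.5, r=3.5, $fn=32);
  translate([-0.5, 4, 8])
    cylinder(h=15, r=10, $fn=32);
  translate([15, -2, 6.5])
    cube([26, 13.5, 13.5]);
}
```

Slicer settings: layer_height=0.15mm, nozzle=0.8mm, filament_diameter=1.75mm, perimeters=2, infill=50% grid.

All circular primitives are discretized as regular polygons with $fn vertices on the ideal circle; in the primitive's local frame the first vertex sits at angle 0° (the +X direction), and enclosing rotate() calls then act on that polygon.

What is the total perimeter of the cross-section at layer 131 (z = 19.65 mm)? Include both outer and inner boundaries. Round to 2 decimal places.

151.90 mm

At z = 19.65 mm: the cylinder does not reach this height (z outside [0, 8]); the cylinder at (13.5, 10): section is a regular 32-gon, circumradius r=3.5 (perimeter = 2·32·3.500·sin(180°/32) = 21.96 mm); the r=10 cylinder at (-0.5, 4) contributes a regular 32-gon of circumradius 10 (perimeter = 2·32·10.000·sin(180°/32) = 62.73 mm); the 26×13.5 cube at (15, -2) contributes its full rectangle (perimeter 79.00 mm); Taking the union: the regions partially overlap (shared area 7.31 mm²), so the edge portions inside another operand are dropped and the merged outline is re-measured after clipping — boundary = 151.90 mm. Overall, the cross-section has 2 separate islands. Total boundary length (outer) = 151.90 mm.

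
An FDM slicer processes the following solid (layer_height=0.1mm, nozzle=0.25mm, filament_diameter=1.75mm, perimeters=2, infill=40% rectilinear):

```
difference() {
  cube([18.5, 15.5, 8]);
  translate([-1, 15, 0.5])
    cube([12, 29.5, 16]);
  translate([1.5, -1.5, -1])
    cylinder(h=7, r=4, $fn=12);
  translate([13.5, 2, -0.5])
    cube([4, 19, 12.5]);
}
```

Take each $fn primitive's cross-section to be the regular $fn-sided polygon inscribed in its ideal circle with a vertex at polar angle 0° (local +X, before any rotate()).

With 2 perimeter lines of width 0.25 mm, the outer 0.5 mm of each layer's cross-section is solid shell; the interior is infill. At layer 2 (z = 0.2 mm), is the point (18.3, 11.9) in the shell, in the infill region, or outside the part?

shell

At z = 0.2 mm: the cube (footprint 18.5×15.5) is included at this height; the cube at (-1, 15) is not intersected at this z (z outside [0.5, 16.5]); the cylinder at (1.5, -1.5): section is a regular 12-gon, circumradius r=4; the cube at (13.5, 2) is present — its section is the full 4×19 rectangle; After the difference (first − rest): starting from the 18.5×15.5 cube, the r=4 cylinder at (1.5, -1.5) partially overlaps it — only the 9.75 mm² overlap (of its 48.00 mm²) is removed, clipping the outline; the 4×19 cube at (13.5, 2) partially overlaps it — only the 54.00 mm² overlap (of its 76.00 mm²) is removed, clipping the outline — 1 connected region. Overall, the cross-section is a single solid region. The nearest boundary edge runs (18.50, 15.50)→(18.50, 0.00); distance from the point to it = 0.20 mm. The point is inside the cross-section, 0.20 mm from the nearest boundary — within the 0.5 mm shell band (2 × 0.25).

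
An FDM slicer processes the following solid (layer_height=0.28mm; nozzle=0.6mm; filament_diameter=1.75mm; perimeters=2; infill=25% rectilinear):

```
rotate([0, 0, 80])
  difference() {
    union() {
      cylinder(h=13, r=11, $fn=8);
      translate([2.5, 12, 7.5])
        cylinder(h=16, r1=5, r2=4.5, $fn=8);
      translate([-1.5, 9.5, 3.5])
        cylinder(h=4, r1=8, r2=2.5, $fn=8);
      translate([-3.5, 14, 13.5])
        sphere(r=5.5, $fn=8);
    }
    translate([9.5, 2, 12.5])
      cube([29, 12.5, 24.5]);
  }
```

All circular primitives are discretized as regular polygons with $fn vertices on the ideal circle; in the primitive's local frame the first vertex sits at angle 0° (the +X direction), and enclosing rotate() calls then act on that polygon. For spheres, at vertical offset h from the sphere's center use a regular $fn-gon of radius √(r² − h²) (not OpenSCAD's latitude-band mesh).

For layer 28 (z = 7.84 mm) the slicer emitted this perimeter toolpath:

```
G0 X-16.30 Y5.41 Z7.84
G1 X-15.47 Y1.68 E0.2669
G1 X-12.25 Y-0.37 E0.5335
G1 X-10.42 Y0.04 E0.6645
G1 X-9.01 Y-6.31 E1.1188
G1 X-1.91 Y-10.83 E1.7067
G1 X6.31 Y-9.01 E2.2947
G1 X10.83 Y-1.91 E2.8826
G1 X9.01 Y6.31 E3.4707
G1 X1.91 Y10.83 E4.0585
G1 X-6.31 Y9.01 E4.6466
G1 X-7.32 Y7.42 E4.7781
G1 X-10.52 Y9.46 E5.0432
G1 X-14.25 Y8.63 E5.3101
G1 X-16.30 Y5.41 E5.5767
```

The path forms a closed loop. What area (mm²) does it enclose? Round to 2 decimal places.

Apply the shoelace formula to the sequence of (X, Y) vertices; enclosed area = 396.57 mm².

396.57 mm²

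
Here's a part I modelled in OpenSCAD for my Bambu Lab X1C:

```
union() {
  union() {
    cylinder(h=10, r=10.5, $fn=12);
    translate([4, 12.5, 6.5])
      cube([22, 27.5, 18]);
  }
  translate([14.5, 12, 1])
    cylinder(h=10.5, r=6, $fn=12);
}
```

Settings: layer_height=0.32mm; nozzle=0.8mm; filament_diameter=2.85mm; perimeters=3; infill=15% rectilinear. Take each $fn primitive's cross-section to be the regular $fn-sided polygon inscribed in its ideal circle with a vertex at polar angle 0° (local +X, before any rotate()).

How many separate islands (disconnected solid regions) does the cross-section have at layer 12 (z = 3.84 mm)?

2

At z = 3.84 mm: the cylinder: section is a regular 12-gon, circumradius r=10.5; the cube at (4, 12.5) is absent (z outside [6.5, 24.5]); Merging all regions: only the r=10.5 cylinder is present, so the union is just that shape — 1 connected region; the r=6 cylinder at (14.5, 12) contributes a regular 12-gon of circumradius 6; Taking the union: the 2 present regions are separate (no shared area or edge), so areas and boundary lengths simply add and each stays a separate island — 2 connected regions. Overall, the cross-section has 2 separate islands. Island count = 2.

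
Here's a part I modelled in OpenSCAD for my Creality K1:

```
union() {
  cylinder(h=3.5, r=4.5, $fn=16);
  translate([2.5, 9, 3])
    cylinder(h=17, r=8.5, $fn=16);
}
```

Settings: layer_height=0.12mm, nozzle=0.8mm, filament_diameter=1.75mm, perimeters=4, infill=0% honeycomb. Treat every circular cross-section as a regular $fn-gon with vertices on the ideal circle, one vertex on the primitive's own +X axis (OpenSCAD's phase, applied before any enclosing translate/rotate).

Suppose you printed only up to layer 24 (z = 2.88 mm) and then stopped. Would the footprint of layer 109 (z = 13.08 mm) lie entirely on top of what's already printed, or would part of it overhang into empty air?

part overhangs

Compare the two slices. At z = 2.88: the cylinder: section is a regular 16-gon, circumradius r=4.5 (area = (16/2)·4.500²·sin(360°/16) = 61.99 mm²); the cylinder at (2.5, 9) is absent (z outside [3, 20]); Combining (union): only the r=4.5 cylinder is present, so the union is just that shape — area = 61.99 mm². At z = 13.08: the cylinder is absent (z outside [0, 3.5]); the cylinder at (2.5, 9): section is a regular 16-gon, circumradius r=8.5 (area = (16/2)·8.500²·sin(360°/16) = 221.19 mm²); Combining (union): only the r=8.5 cylinder at (2.5, 9) is present, so the union is just that shape — area = 221.19 mm². Checking containment: at z = 13.08 the cross-section extends beyond the z = 2.88 cross-section by about 201.60 mm².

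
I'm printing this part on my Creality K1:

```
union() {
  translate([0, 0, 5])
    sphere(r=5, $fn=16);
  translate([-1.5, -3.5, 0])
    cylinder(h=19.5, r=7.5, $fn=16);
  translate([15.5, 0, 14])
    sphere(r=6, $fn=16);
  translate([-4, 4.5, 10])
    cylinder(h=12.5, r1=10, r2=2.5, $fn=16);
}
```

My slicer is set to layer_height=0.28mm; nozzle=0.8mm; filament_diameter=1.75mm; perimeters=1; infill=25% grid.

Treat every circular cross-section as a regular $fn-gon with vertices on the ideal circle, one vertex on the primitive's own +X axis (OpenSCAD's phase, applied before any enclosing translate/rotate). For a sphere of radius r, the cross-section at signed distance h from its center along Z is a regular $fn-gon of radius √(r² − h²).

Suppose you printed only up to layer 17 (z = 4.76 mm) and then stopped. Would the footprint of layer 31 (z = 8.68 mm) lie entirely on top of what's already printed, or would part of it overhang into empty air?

part overhangs

Compare the two slices. At z = 4.76: the r=5 sphere contributes a regular 16-gon of circumradius √(5²−0.24²) = 4.994 (area = (16/2)·4.994²·sin(360°/16) = 76.36 mm²); the cylinder at (-1.5, -3.5): section is a regular 16-gon, circumradius r=7.5 (area = (16/2)·7.500²·sin(360°/16) = 172.21 mm²); the sphere at (15.5, 0) does not reach this height (|z−center|=9.240 > r=6); the cone at (-4, 4.5) does not reach this height (z outside [10, 22.5]); Merging all regions: the regions partially overlap — summed areas 248.57 mm² minus the doubly-counted overlap 67.31 mm² gives 181.25 mm² — area = 181.25 mm². At z = 8.68: the r=5 sphere contributes a regular 16-gon of circumradius √(5²−3.68²) = 3.385 (area = (16/2)·3.385²·sin(360°/16) = 35.08 mm²); the cylinder at (-1.5, -3.5): section is a regular 16-gon, circumradius r=7.5 (area = (16/2)·7.500²·sin(360°/16) = 172.21 mm²); the r=6 sphere at (15.5, 0) slices to a regular 16-gon of circumradius 2.774 (√(r²−h²) with h=5.32 from center) (area = (16/2)·2.774²·sin(360°/16) = 23.57 mm²); the cone at (-4, 4.5) does not reach this height (z outside [10, 22.5]); Taking the union: the regions partially overlap — summed areas 230.85 mm² minus the doubly-counted overlap 35.08 mm² gives 195.77 mm² — area = 195.77 mm². Checking containment: at z = 8.68 the cross-section extends beyond the z = 4.76 cross-section by about 23.57 mm².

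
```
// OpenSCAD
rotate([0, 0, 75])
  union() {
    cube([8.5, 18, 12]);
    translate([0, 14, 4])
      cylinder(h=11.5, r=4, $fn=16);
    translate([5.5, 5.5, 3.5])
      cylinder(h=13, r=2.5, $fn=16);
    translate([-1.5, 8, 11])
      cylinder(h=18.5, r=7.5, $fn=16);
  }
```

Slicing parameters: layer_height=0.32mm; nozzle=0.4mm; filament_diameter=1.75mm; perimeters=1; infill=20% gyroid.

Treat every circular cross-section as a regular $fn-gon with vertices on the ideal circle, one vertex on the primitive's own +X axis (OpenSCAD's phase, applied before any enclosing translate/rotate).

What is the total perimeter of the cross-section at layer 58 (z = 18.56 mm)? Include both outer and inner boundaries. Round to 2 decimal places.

46.82 mm

At z = 18.56 mm: the cube is absent (z outside [0, 12]); the cylinder at (0, 14) is absent (z outside [4, 15.5]); the cylinder at (5.5, 5.5) is absent (z outside [3.5, 16.5]); the r=7.5 cylinder at (-1.5, 8) contributes a regular 16-gon of circumradius 7.5 (perimeter = 2·16·7.500·sin(180°/16) = 46.82 mm); Taking the union: only the r=7.5 cylinder at (-1.5, 8) is present, so the union is just that shape — boundary = 46.82 mm; (whole slice rotated 75° about Z — lengths, areas and connectivity unchanged). Overall, the cross-section is a single solid region. Total boundary length (outer) = 46.82 mm.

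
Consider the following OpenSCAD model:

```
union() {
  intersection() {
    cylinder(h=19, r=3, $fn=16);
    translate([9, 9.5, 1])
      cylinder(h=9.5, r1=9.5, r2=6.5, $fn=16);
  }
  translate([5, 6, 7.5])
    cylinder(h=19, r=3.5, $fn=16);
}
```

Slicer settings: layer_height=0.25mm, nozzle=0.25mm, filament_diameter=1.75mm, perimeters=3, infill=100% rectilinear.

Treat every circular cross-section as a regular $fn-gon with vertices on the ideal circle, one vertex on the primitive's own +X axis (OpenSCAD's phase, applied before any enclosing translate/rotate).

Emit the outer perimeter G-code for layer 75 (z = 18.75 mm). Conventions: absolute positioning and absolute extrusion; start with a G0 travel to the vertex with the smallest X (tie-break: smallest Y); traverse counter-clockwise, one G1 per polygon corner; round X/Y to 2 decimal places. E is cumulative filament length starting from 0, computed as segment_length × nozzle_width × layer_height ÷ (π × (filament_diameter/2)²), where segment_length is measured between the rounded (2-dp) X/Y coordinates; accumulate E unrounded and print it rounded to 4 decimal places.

G0 X1.50 Y6.00 Z18.75
G1 X1.77 Y4.66 E0.0355
G1 X2.53 Y3.53 E0.0709
G1 X3.66 Y2.77 E0.1063
G1 X5.00 Y2.50 E0.1418
G1 X6.34 Y2.77 E0.1773
G1 X7.47 Y3.53 E0.2127
G1 X8.23 Y4.66 E0.2481
G1 X8.50 Y6.00 E0.2836
G1 X8.23 Y7.34 E0.3191
G1 X7.47 Y8.47 E0.3545
G1 X6.34 Y9.23 E0.3899
G1 X5.00 Y9.50 E0.4254
G1 X3.66 Y9.23 E0.4609
G1 X2.53 Y8.47 E0.4963
G1 X1.77 Y7.34 E0.5317
G1 X1.50 Y6.00 E0.5672

At z = 18.75 mm: the r=3 cylinder contributes a regular 16-gon of circumradius 3; the cone at (9, 9.5) is not intersected at this z (z outside [1, 10.5]); Keeping only the common overlap: at least one operand is absent at this height, so nothing remains; the r=3.5 cylinder at (5, 6) contributes a regular 16-gon of circumradius 3.5; Taking the union: only the r=3.5 cylinder at (5, 6) is present, so the union is just that shape — 1 connected region. The outline is a single polygon with 16 vertices. Extrusion per mm of travel: 0.25 × 0.25 / (π × 0.875²) = 0.025984. Accumulating E over each segment gives final E = 0.5672.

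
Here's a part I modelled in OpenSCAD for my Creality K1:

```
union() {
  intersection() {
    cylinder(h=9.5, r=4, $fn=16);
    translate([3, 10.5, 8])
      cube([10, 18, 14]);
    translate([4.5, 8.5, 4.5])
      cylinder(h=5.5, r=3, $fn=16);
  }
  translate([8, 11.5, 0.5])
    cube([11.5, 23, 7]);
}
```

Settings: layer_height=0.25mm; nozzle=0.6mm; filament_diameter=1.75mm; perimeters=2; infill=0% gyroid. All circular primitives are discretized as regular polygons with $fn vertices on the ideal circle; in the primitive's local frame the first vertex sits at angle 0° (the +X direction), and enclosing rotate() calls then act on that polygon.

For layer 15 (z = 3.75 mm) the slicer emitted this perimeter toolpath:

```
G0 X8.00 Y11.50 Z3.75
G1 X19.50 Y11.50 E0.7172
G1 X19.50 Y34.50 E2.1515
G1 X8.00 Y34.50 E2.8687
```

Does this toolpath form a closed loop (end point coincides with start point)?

Start point (G0): (8.00, 11.50). End point (last G1): the path does not return to the start — open.

no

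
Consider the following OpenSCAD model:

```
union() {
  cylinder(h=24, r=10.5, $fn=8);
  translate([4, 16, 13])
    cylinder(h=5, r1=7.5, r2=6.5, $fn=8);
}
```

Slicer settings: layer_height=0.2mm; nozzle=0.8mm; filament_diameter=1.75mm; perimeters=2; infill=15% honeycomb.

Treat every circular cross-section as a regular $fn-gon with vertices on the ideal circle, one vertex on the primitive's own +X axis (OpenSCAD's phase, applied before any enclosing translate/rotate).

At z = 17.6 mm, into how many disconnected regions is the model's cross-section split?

At z = 17.6 mm: the r=10.5 cylinder contributes a regular 8-gon of circumradius 10.5; the cone at (4, 16) (r1=7.5→r2=6.5) has section circumradius 6.580 here — a regular 8-gon; Taking the union: the 2 present regions are separate (no shared area or edge), so areas and boundary lengths simply add and each stays a separate island — 2 connected regions. The result has 2 disconnected regions.

2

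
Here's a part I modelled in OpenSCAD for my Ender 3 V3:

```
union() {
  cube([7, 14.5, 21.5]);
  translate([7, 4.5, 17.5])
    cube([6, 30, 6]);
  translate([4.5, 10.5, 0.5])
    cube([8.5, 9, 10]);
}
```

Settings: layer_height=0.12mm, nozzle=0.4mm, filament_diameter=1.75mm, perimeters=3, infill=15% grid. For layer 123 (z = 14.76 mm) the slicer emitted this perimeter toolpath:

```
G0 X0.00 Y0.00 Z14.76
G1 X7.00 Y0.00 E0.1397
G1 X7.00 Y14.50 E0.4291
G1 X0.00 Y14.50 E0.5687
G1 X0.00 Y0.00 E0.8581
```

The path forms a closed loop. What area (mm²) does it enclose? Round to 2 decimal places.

101.50 mm²

Apply the shoelace formula to the sequence of (X, Y) vertices; enclosed area = 101.50 mm².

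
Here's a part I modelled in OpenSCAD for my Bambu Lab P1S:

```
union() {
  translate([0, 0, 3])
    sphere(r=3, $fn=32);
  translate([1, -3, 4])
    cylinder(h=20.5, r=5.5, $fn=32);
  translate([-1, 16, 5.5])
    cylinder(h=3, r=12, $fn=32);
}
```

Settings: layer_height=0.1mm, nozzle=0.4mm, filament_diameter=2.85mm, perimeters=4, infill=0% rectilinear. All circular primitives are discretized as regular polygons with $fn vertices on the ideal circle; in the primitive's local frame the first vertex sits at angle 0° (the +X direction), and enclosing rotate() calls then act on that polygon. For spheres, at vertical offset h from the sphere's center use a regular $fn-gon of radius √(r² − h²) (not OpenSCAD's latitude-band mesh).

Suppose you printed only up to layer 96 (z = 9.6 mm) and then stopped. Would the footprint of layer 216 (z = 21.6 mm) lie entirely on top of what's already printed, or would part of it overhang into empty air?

entirely on top

Compare the two slices. At z = 9.6: the sphere is absent (|z−center|=6.600 > r=3); the cylinder at (1, -3): section is a regular 32-gon, circumradius r=5.5 (area = (32/2)·5.500²·sin(360°/32) = 94.42 mm²); the cylinder at (-1, 16) does not reach this height (z outside [5.5, 8.5]); Merging all regions: only the r=5.5 cylinder at (1, -3) is present, so the union is just that shape — area = 94.42 mm². At z = 21.6: the sphere is not intersected at this z (|z−center|=18.600 > r=3); the r=5.5 cylinder at (1, -3) gives a regular 32-gon of circumradius 5.5 (constant along its height) (area = (32/2)·5.500²·sin(360°/32) = 94.42 mm²); the cylinder at (-1, 16) does not reach this height (z outside [5.5, 8.5]); Taking the union: only the r=5.5 cylinder at (1, -3) is present, so the union is just that shape — area = 94.42 mm². Checking containment: the cross-section at z = 21.6 is a subset of the cross-section at z = 9.6.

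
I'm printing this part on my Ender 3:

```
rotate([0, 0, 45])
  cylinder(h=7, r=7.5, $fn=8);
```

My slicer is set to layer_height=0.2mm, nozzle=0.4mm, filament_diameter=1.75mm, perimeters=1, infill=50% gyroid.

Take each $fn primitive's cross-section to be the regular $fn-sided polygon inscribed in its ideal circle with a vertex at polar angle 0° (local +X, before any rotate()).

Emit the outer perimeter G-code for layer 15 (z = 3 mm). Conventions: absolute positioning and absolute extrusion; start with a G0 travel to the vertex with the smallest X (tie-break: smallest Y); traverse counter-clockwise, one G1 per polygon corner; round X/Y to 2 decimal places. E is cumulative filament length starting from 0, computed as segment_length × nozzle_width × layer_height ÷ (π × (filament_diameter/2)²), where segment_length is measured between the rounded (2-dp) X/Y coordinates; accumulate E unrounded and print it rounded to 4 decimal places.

At z = 3 mm: the r=7.5 cylinder gives a regular 8-gon of circumradius 7.5 (constant along its height); (whole slice rotated 45° about Z — lengths, areas and connectivity unchanged). The outline is a single polygon with 8 vertices. Extrusion per mm of travel: 0.4 × 0.2 / (π × 0.875²) = 0.033260. Accumulating E over each segment gives final E = 1.5269.

G0 X-7.50 Y0.00 Z3.00
G1 X-5.30 Y-5.30 E0.1909
G1 X0.00 Y-7.50 E0.3817
G1 X5.30 Y-5.30 E0.5726
G1 X7.50 Y0.00 E0.7634
G1 X5.30 Y5.30 E0.9543
G1 X0.00 Y7.50 E1.1452
G1 X-5.30 Y5.30 E1.3360
G1 X-7.50 Y0.00 E1.5269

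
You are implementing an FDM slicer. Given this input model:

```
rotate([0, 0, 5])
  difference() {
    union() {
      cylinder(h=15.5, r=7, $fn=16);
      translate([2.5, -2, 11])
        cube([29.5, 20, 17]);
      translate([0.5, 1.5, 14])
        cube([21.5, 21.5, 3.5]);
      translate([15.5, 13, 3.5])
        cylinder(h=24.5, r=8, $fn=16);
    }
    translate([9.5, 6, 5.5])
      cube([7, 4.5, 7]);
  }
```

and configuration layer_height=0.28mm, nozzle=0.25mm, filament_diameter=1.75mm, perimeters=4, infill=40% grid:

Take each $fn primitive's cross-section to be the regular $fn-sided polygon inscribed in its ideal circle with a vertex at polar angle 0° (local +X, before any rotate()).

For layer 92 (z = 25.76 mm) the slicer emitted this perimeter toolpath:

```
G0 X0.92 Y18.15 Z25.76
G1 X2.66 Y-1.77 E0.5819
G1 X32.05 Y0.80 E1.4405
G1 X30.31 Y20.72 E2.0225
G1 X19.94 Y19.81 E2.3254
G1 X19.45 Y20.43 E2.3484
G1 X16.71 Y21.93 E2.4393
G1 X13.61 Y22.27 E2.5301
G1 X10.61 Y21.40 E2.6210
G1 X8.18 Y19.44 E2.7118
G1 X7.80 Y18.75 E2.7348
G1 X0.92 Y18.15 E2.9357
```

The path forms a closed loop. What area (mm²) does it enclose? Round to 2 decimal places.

Apply the shoelace formula to the sequence of (X, Y) vertices; enclosed area = 614.59 mm².

614.59 mm²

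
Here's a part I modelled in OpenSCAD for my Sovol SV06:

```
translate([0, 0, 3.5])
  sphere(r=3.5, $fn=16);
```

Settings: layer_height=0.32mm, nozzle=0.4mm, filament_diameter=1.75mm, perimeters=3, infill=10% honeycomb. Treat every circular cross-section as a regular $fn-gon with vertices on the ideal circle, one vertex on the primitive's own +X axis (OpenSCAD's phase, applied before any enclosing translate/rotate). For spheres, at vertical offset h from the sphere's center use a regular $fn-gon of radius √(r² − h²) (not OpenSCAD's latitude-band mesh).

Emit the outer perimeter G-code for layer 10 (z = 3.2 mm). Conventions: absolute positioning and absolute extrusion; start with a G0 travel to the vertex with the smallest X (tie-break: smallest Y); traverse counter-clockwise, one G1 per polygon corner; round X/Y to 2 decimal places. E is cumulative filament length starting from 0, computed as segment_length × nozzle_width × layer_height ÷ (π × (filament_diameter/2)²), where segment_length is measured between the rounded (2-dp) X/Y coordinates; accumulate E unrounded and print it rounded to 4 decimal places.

G0 X-3.49 Y0.00 Z3.20
G1 X-3.22 Y-1.33 E0.0722
G1 X-2.47 Y-2.47 E0.1448
G1 X-1.33 Y-3.22 E0.2175
G1 X0.00 Y-3.49 E0.2897
G1 X1.33 Y-3.22 E0.3619
G1 X2.47 Y-2.47 E0.4345
G1 X3.22 Y-1.33 E0.5071
G1 X3.49 Y0.00 E0.5794
G1 X3.22 Y1.33 E0.6516
G1 X2.47 Y2.47 E0.7242
G1 X1.33 Y3.22 E0.7968
G1 X0.00 Y3.49 E0.8690
G1 X-1.33 Y3.22 E0.9413
G1 X-2.47 Y2.47 E1.0139
G1 X-3.22 Y1.33 E1.0865
G1 X-3.49 Y0.00 E1.1587

At z = 3.2 mm: the r=3.5 sphere slices to a regular 16-gon of circumradius 3.487 (√(r²−h²) with h=0.3 from center). The outline is a single polygon with 16 vertices. Extrusion per mm of travel: 0.4 × 0.32 / (π × 0.875²) = 0.053216. Accumulating E over each segment gives final E = 1.1587.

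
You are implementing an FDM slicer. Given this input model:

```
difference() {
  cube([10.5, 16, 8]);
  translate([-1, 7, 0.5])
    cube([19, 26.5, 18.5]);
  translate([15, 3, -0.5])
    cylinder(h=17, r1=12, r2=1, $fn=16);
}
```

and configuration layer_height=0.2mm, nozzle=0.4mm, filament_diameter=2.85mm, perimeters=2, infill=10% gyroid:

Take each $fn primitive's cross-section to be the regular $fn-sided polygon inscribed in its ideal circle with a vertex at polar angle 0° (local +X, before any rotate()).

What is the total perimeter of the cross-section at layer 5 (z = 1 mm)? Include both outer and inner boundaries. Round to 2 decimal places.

23.47 mm

At z = 1 mm: the 10.5×16 cube contributes its full rectangle (perimeter 53.00 mm); the cube at (-1, 7) (footprint 19×26.5) is included at this height (perimeter 91.00 mm); the cone at (15, 3): at t=0.088 of its height the radius interpolates to r₁+(r₂−r₁)t = 11.029, giving a regular 16-gon of that circumradius (perimeter = 2·16·11.029·sin(180°/16) = 68.86 mm); After the difference (first − rest): starting from the 10.5×16 cube, the 19×26.5 cube at (-1, 7) partially overlaps it — only the 94.50 mm² overlap (of its 503.50 mm²) is removed, clipping the outline; the cone at (15, 3) partially overlaps it — only the 43.22 mm² overlap (of its 372.42 mm²) is removed, clipping the outline — boundary = 23.47 mm. Overall, the cross-section is a single solid region. Total boundary length (outer) = 23.47 mm.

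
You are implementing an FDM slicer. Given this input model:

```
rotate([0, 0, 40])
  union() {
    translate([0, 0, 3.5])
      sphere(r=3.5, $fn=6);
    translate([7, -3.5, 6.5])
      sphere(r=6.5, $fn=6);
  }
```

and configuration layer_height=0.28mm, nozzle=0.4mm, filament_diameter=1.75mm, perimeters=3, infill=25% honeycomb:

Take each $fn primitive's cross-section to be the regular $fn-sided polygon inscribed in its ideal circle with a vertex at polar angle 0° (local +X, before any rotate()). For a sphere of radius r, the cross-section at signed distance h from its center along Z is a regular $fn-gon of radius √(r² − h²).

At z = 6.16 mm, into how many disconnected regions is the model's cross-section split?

At z = 6.16 mm: the r=3.5 sphere contributes a regular 6-gon of circumradius √(3.5²−2.66²) = 2.275; the sphere at (7, -3.5): section is a regular 6-gon, circumradius = √(r²−h²) = √(6.5²−0.34²) = 6.491; Merging all regions: the 2 present regions are separate (no shared area or edge), so areas and boundary lengths simply add and each stays a separate island — 2 connected regions; (whole slice rotated 40° about Z — lengths, areas and connectivity unchanged). The result has 2 disconnected regions.

2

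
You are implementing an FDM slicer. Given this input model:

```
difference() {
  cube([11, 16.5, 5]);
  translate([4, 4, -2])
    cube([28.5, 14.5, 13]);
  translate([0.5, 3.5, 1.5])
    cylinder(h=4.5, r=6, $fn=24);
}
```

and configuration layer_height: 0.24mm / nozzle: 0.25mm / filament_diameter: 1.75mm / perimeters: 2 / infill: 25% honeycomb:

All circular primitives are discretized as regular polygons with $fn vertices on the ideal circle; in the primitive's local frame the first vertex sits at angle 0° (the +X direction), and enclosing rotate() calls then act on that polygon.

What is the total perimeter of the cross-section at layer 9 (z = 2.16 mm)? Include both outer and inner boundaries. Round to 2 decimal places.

At z = 2.16 mm: the cube is present — its section is the full 11×16.5 rectangle (perimeter 55.00 mm); the 28.5×14.5 cube at (4, 4) contributes its full rectangle (perimeter 86.00 mm); the cylinder at (0.5, 3.5): section is a regular 24-gon, circumradius r=6 (perimeter = 2·24·6.000·sin(180°/24) = 37.59 mm); Subtracting the remaining from the first: starting from the 11×16.5 cube, the 28.5×14.5 cube at (4, 4) partially overlaps it — only the 87.50 mm² overlap (of its 413.25 mm²) is removed, clipping the outline; the r=6 cylinder at (0.5, 3.5) partially overlaps it — only the 45.19 mm² overlap (of its 111.81 mm²) is removed, clipping the outline — boundary = 42.04 mm. Overall, the cross-section has 2 separate islands. Total boundary length (outer) = 42.04 mm.

42.04 mm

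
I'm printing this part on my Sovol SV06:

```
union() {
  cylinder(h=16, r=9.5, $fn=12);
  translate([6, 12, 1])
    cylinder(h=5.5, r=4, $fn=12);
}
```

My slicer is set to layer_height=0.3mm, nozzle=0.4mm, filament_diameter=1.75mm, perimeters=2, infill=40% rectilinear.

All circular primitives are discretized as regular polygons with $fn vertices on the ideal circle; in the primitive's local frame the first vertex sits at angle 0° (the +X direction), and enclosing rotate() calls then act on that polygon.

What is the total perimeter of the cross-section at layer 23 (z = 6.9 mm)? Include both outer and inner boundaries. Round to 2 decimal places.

At z = 6.9 mm: the r=9.5 cylinder gives a regular 12-gon of circumradius 9.5 (constant along its height) (perimeter = 2·12·9.500·sin(180°/12) = 59.01 mm); the cylinder at (6, 12) is absent (z outside [1, 6.5]); Merging all regions: only the r=9.5 cylinder is present, so the union is just that shape — boundary = 59.01 mm. Overall, the cross-section is a single solid region. Total boundary length (outer) = 59.01 mm.

59.01 mm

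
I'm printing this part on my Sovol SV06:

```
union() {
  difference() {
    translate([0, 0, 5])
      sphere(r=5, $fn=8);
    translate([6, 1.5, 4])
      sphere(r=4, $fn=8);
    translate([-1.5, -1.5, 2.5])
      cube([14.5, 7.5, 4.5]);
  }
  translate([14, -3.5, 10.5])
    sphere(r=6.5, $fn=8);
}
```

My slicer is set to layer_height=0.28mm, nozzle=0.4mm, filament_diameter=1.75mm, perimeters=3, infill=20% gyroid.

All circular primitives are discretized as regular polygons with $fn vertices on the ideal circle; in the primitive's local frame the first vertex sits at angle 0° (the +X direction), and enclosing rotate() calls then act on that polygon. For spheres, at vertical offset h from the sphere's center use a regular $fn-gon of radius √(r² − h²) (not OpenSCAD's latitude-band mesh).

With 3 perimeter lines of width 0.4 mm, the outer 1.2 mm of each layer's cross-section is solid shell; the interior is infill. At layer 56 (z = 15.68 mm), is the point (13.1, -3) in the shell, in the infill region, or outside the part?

infill

At z = 15.68 mm: the sphere is absent (|z−center|=10.680 > r=5); the sphere at (6, 1.5) does not reach this height (|z−center|=11.680 > r=4); the cube at (-1.5, -1.5) does not reach this height (z outside [2.5, 7]); Subtracting the remaining from the first: the first operand is absent here, so nothing remains; the r=6.5 sphere at (14, -3.5) slices to a regular 8-gon of circumradius 3.927 (√(r²−h²) with h=5.18 from center); Taking the union: only the r=6.5 sphere at (14, -3.5) is present, so the union is just that shape — 1 connected region. Overall, the cross-section is a single solid region. The nearest boundary edge runs (11.22, -0.72)→(10.07, -3.50); distance from the point to it = 2.60 mm. The point is inside the cross-section and 2.60 mm from the nearest boundary — more than the 1.2 mm shell width (3 × 0.4), so it's in the infill interior.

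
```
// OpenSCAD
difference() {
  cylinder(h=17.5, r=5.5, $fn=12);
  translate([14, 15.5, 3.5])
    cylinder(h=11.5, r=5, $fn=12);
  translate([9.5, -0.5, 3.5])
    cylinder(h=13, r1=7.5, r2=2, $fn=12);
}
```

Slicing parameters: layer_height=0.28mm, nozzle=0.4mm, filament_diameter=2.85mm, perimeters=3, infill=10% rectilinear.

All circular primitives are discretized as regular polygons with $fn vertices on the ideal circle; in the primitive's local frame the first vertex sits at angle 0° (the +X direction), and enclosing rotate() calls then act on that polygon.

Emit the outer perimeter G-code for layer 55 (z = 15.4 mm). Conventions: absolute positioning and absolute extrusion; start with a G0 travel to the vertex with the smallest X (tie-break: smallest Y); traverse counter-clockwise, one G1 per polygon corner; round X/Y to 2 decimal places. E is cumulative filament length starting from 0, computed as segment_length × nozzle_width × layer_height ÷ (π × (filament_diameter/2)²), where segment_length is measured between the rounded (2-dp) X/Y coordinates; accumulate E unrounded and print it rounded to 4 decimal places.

G0 X-5.50 Y0.00 Z15.40
G1 X-4.76 Y-2.75 E0.0500
G1 X-2.75 Y-4.76 E0.0999
G1 X0.00 Y-5.50 E0.1499
G1 X2.75 Y-4.76 E0.1999
G1 X4.76 Y-2.75 E0.2498
G1 X5.50 Y0.00 E0.2998
G1 X4.76 Y2.75 E0.3498
G1 X2.75 Y4.76 E0.3997
G1 X0.00 Y5.50 E0.4497
G1 X-2.75 Y4.76 E0.4997
G1 X-4.76 Y2.75 E0.5496
G1 X-5.50 Y0.00 E0.5996

At z = 15.4 mm: the r=5.5 cylinder contributes a regular 12-gon of circumradius 5.5; the cylinder at (14, 15.5) is absent (z outside [3.5, 15]); the cone at (9.5, -0.5) (r1=7.5→r2=2) has section circumradius 2.465 here — a regular 12-gon; Subtracting the remaining from the first: starting from the r=5.5 cylinder, the cone at (9.5, -0.5) misses the remaining region (no effect) — 1 connected region. The outline is a single polygon with 12 vertices. Extrusion per mm of travel: 0.4 × 0.28 / (π × 1.425²) = 0.017557. Accumulating E over each segment gives final E = 0.5996.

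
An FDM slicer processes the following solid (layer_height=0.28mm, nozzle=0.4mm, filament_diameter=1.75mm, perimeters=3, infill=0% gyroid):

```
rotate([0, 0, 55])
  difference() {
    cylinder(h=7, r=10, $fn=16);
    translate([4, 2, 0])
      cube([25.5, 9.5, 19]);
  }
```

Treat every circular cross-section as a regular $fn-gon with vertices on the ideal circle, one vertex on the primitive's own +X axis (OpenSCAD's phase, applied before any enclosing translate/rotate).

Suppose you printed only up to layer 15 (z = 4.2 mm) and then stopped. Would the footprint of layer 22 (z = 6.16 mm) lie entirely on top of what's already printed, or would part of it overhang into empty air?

Compare the two slices. At z = 4.2: the r=10 cylinder gives a regular 16-gon of circumradius 10 (constant along its height) (area = (16/2)·10.000²·sin(360°/16) = 306.15 mm²); the 25.5×9.5 cube at (4, 2) contributes its full rectangle (area 242.25 mm²); Taking the first minus the rest: starting from the r=10 cylinder (306.15 mm²), the 25.5×9.5 cube at (4, 2) partially overlaps it — only the 26.53 mm² overlap (of its 242.25 mm²) is removed, clipping the outline — area = 279.61 mm²; (whole slice rotated 55° about Z — lengths, areas and connectivity unchanged). At z = 6.16: the r=10 cylinder gives a regular 16-gon of circumradius 10 (constant along its height) (area = (16/2)·10.000²·sin(360°/16) = 306.15 mm²); the cube at (4, 2) is present — its section is the full 25.5×9.5 rectangle (area 242.25 mm²); Subtracting the remaining from the first: starting from the r=10 cylinder (306.15 mm²), the 25.5×9.5 cube at (4, 2) partially overlaps it — only the 26.53 mm² overlap (of its 242.25 mm²) is removed, clipping the outline — area = 279.61 mm²; (rotated 55° about Z; rotation is an isometry so areas/perimeters/island counts are preserved). Checking containment: the cross-section at z = 6.16 is a subset of the cross-section at z = 4.2.

entirely on top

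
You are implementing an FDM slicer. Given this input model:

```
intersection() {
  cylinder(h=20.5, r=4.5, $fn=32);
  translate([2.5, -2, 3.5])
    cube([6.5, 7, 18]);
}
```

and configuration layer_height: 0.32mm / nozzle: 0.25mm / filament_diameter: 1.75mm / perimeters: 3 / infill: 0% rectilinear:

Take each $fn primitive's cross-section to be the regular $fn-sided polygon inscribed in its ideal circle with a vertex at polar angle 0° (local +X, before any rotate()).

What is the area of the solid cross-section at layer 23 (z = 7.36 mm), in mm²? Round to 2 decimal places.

8.86 mm²

At z = 7.36 mm: the r=4.5 cylinder contributes a regular 32-gon of circumradius 4.5 (area = (32/2)·4.500²·sin(360°/32) = 63.21 mm²); the cube at (2.5, -2) is present — its section is the full 6.5×7 rectangle (area 45.50 mm²); After intersecting: the 6.5×7 cube at (2.5, -2) partially overlaps the r=4.5 cylinder; clipping to the common part keeps 8.86 mm² — area = 8.86 mm². Overall, the cross-section is a single solid region. Net area = 8.86 mm².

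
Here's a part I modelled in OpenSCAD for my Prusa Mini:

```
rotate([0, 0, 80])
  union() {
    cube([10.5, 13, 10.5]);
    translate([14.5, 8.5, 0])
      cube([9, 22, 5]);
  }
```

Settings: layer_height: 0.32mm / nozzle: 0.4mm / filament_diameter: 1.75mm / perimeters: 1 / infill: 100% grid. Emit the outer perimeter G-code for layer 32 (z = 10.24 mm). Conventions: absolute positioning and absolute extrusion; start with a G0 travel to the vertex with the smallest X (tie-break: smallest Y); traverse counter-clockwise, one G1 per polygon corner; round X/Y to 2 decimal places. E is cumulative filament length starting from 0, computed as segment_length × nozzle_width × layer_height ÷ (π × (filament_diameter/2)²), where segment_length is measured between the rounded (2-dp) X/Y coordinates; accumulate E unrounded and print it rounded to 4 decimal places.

At z = 10.24 mm: the 10.5×13 cube contributes its full rectangle; the cube at (14.5, 8.5) is absent (z outside [0, 5]); Merging all regions: only the 10.5×13 cube is present, so the union is just that shape — 1 connected region; (rotated 80° about Z; rotation is an isometry so areas/perimeters/island counts are preserved). The outline is a single polygon with 4 vertices. Extrusion per mm of travel: 0.4 × 0.32 / (π × 0.875²) = 0.053216. Accumulating E over each segment gives final E = 2.5008.

G0 X-12.80 Y2.26 Z10.24
G1 X0.00 Y0.00 E0.6917
G1 X1.82 Y10.34 E1.2504
G1 X-10.98 Y12.60 E1.9421
G1 X-12.80 Y2.26 E2.5008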